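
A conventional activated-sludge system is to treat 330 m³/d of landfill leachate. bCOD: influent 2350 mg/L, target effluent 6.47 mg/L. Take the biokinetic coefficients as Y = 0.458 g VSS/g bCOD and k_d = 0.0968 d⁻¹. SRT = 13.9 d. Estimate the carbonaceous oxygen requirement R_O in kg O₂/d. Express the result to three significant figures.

R_O ≈ 559 kg O₂/d

The observed yield is Y_obs = Y/(1 + k_d·θ_c) = 0.458 / (1 + 0.0968 × 13.9) = 0.458 / 2.346 = 0.1953 g VSS per g bCOD removed.
Mass of bCOD removed per day: Q(S₀ − S) = 330 × 2344 g/m³ = 773.4 kg/d.
P_X = Y_obs·Q·(S₀ − S) = 0.1953 × 773.4 = 151.0 kg VSS/d.
R_O = Q·(S₀ − S) − 1.42·P_X = 773.4 − 1.42 × 151.0 = 558.9 kg O₂/d.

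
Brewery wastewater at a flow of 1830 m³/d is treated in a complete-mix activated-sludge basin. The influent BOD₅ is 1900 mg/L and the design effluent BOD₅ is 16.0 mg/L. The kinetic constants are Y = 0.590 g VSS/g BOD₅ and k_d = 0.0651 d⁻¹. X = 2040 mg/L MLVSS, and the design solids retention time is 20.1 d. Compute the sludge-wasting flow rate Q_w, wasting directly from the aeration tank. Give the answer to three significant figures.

Q_w ≈ 432 m³/d

From the SRT design equation V = Y Q (S₀−S) θ_c / [X (1 + k_d θ_c)] = 0.590 × 1830 × (1900 − 16.0) × 20.1 / [2040 × (1 + 0.0651 × 20.1)] = 4.09×10^7 / 4709 = 8682 m³.
For wasting at MLVSS concentration, Q_w = V/θ_c = 8682/20.1 = 431.9 m³/d.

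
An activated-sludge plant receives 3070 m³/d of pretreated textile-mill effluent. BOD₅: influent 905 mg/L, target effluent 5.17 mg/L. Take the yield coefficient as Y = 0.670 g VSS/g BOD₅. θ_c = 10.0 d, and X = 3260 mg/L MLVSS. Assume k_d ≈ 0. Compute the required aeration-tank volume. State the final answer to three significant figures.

V ≈ 5680 m³

V·X = Y·Q·ΔS·θ_c gives V = 0.670 × 3070 × (905 − 5.17) × 10.0 / 3260 = 5677 m³.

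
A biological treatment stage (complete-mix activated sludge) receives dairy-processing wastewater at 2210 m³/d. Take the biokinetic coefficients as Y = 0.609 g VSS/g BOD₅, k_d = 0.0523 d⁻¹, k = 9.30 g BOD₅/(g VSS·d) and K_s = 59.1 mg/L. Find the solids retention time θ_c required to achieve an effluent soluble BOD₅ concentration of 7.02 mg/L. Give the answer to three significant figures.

From 1/θ_c = Y·k·S/(K_s + S) − k_d: Y·k·S/(K_s+S) = 0.609 × 9.30 × 7.02 / (59.1 + 7.02) = 0.6013 d⁻¹.
Then 1/θ_c = μ − k_d = 0.6013 − 0.0523 = 0.5490 d⁻¹, giving θ_c = 1.821 d.

θ_c ≈ 1.82 d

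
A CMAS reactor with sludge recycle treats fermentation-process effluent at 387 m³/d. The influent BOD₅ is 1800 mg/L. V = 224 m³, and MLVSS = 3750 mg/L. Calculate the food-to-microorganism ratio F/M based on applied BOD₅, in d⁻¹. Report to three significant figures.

Food-to-microorganism ratio F/M = Q S₀ / (V X) = 387 × 1800 / (224.0 × 3750) = 0.8293 d⁻¹.

F/M ≈ 0.829 d⁻¹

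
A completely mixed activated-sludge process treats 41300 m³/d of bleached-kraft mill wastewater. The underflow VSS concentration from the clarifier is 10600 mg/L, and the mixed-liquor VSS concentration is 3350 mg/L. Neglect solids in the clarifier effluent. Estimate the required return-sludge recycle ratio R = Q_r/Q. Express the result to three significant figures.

R ≈ 0.462

R = Q_r/Q = X/(X_r − X) = 3350 / (10600 − 3350) = 0.4621.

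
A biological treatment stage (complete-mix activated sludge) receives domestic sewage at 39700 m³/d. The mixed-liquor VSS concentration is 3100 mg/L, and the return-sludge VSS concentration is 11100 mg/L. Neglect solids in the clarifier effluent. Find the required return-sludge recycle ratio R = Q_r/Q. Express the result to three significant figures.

Mass balance around the secondary clarifier (neglecting effluent solids): R = X / (X_r − X) = 3100 / (11100 − 3100) = 0.3875.

R ≈ 0.388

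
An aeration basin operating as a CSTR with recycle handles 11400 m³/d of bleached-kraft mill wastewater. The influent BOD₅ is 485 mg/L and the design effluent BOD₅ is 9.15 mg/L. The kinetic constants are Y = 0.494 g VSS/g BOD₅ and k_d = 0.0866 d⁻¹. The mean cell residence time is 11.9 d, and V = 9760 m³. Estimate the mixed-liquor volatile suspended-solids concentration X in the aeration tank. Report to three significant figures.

X ≈ 1610 mg/L

X = Y·Q·ΔS·θ_c / [V·(1 + k_d θ_c)] = 0.494 × 11400 × (485 − 9.15) × 11.9 / [9760 × (1 + 0.0866 × 11.9)] = 1609 mg/L.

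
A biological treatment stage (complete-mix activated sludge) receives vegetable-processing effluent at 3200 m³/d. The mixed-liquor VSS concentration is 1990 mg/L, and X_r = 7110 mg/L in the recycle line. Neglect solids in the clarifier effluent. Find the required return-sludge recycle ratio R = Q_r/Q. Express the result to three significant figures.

R = Q_r/Q = X/(X_r − X) = 1990 / (7110 − 1990) = 0.3887.

R ≈ 0.389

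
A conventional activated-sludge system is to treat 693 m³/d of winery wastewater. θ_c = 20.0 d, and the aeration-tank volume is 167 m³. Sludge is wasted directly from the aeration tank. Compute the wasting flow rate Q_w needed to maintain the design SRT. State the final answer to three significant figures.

Wasting from the aeration tank: Q_w = V / θ_c = 167.0 / 20.0 = 8.350 m³/d.

Q_w ≈ 8.35 m³/d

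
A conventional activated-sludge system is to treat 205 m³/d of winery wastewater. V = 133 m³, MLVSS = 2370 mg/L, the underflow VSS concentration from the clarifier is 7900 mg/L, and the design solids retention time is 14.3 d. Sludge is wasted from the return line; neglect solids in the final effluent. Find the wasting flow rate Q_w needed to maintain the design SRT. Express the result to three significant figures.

θ_c = V·X/(Q_w·X_r) when wasting from the recycle, so Q_w = V·X/(θ_c·X_r) = 133.0 × 2370 / (14.3 × 7900) = 2.790 m³/d.

Q_w ≈ 2.79 m³/d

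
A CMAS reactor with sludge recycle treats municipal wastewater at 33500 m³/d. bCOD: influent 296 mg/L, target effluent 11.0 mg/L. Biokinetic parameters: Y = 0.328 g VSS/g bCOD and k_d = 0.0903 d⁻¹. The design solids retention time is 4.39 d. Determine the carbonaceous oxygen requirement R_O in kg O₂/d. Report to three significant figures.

R_O ≈ 6360 kg O₂/d

The observed yield is Y_obs = Y/(1 + k_d·θ_c) = 0.328 / (1 + 0.0903 × 4.39) = 0.328 / 1.396 = 0.2349 g VSS per g bCOD removed.
Mass of bCOD removed per day: Q(S₀ − S) = 33500 × 285.0 g/m³ = 9548 kg/d.
Biomass synthesised: P_X = Y_obs × 9548 = 2243 kg VSS/d.
Carbonaceous O₂ demand = substrate oxidised − cell-mass equivalent = 9548 − 1.42 × 2243 = 6363 kg O₂/d.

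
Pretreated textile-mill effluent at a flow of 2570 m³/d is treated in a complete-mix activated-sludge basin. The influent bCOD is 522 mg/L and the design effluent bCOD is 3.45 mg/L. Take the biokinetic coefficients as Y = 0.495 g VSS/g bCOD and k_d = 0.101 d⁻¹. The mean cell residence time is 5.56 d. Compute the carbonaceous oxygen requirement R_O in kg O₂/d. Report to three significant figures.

R_O ≈ 733 kg O₂/d

The observed yield is Y_obs = Y/(1 + k_d·θ_c) = 0.495 / (1 + 0.101 × 5.56) = 0.495 / 1.562 = 0.3170 g VSS per g bCOD removed.
Q·(S₀ − S) = 2570 × (522 − 3.45) × 10⁻³ = 1333 kg/d removed.
Net sludge production P_X = 0.3170 × 1333 = 422.4 kg VSS/d.
R_O = Q·ΔS − 1.42 P_X = 1333 − 599.9 = 732.8 kg O₂/d.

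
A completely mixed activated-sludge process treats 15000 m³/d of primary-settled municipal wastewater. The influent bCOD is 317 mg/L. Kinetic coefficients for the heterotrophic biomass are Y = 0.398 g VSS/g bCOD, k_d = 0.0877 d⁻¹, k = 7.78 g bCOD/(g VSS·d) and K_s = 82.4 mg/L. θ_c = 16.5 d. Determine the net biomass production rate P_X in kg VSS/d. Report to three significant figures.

P_X ≈ 763 kg VSS/d

Effluent substrate depends only on kinetics and SRT: S = K_s(1 + k_d θ_c) / [θ_c(Yk − k_d) − 1] = 82.4 × (1 + 0.0877 × 16.5) / [16.5 × (0.398 × 7.78 − 0.0877) − 1] = 201.6 / 48.64 = 4.145 mg/L.
The observed yield is Y_obs = Y/(1 + k_d·θ_c) = 0.398 / (1 + 0.0877 × 16.5) = 0.398 / 2.447 = 0.1626 g VSS per g bCOD removed.
Mass of bCOD removed per day: Q(S₀ − S) = 15000 × 312.9 g/m³ = 4693 kg/d.
P_X = Y_obs · Q(S₀ − S) = 0.1626 × 4693 = 763.3 kg VSS/d.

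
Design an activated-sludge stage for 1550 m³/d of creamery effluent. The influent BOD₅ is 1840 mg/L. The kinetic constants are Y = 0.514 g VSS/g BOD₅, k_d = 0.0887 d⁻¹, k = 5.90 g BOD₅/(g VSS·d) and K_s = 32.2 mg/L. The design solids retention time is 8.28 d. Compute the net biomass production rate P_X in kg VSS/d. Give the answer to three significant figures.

From the Monod/SRT balance for a CMAS, S = K_s·(1+k_d θ_c)/[θ_c·(Y k − k_d) − 1] = 32.2 × (1 + 0.0887 × 8.28) / [8.28 × (0.514 × 5.90 − 0.0887) − 1] = 55.85 / 23.38 = 2.389 mg/L.
Observed yield with endogenous decay: Y_obs = Y / (1 + k_d·θ_c) = 0.514 / (1 + 0.0887 × 8.28) = 0.514 / 1.734 = 0.2963 g VSS/g BOD₅.
Substrate removed = Q·(S₀ − S) = 1550 m³/d × (1840 − 2.39) g/m³ = 2.85×10^6 g/d = 2848 kg/d.
Net biomass production P_X = Y_obs × Q·(S₀ − S) = 0.2963 × 2848 = 844.1 kg VSS/d.

P_X ≈ 844 kg VSS/d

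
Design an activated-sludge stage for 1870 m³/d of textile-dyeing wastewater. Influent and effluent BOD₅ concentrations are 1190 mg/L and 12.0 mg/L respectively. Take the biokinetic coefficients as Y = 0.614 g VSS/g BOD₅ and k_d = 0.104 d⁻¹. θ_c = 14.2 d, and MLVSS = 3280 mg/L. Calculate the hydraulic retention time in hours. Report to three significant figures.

τ ≈ 30.3 h

Rearranging the biomass balance for a CMAS with decay, V = Y·Q·ΔS·θ_c / [X·(1+k_d θ_c)] = 0.614 × 1870 × (1190 − 12.0) × 14.2 / [3280 × (1 + 0.104 × 14.2)] = 1.92×10^7 / 8124 = 2364 m³.
HRT = V/Q = 2364 m³ / 1870 m³·d⁻¹ = 1.264 d × 24 = 30.34 h.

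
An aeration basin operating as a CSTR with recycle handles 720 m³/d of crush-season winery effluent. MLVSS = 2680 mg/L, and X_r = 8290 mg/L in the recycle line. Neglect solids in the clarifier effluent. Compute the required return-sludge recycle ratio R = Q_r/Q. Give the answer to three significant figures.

R = Q_r/Q = X/(X_r − X) = 2680 / (8290 − 2680) = 0.4777.

R ≈ 0.478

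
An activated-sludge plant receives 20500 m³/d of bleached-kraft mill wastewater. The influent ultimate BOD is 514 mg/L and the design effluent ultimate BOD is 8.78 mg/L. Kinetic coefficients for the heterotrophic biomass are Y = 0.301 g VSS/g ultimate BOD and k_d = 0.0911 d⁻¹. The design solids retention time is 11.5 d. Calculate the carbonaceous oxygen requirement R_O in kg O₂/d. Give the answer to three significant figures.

Observed yield with endogenous decay: Y_obs = Y / (1 + k_d·θ_c) = 0.301 / (1 + 0.0911 × 11.5) = 0.301 / 2.048 = 0.1470 g VSS/g ultimate BOD.
Substrate removed = Q·(S₀ − S) = 20500 m³/d × (514 − 8.78) g/m³ = 1.04×10^7 g/d = 10357 kg/d.
P_X = Y_obs·Q·(S₀ − S) = 0.1470 × 10357 = 1522 kg VSS/d.
R_O = Q·(S₀ − S) − 1.42·P_X = 10357 − 1.42 × 1522 = 8195 kg O₂/d.

R_O ≈ 8200 kg O₂/d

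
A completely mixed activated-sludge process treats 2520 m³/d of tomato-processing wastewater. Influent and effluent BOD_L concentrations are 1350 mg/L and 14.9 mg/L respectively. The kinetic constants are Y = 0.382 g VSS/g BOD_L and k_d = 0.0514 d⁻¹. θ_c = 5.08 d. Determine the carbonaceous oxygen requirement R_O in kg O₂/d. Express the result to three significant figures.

Correct the yield for decay: Y_obs = Y/(1 + k_d θ_c) = 0.382 / (1 + 0.0514 × 5.08) = 0.382 / 1.261 = 0.3029.
Q·(S₀ − S) = 2520 × (1350 − 14.9) × 10⁻³ = 3364 kg/d removed.
P_X = Y_obs·Q·(S₀ − S) = 0.3029 × 3364 = 1019 kg VSS/d.
R_O = Q·ΔS − 1.42 P_X = 3364 − 1447 = 1917 kg O₂/d.

R_O ≈ 1920 kg O₂/d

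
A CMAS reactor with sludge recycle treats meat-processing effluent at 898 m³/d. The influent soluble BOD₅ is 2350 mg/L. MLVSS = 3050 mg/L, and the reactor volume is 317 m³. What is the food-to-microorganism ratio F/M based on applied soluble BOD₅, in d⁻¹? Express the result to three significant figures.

F/M = applied load / biomass = Q·S₀/(V·X) = 898 × 2350 / (317.0 × 3050) = 2.183 d⁻¹.

F/M ≈ 2.18 d⁻¹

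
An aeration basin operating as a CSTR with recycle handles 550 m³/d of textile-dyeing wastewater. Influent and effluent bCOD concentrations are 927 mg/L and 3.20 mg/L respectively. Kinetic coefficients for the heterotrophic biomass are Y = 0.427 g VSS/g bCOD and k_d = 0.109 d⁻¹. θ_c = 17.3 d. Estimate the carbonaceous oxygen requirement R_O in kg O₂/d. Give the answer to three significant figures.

Y_obs = Y / (1 + k_d θ_c) = 0.427 / (1 + 0.109 × 17.3) = 0.427 / 2.886 = 0.1480.
ΔS = 927 − 3.20 = 923.8 mg/L, so the substrate removal rate is 550 × 923.8/1000 = 508.1 kg bCOD/d.
Biomass synthesised: P_X = Y_obs × 508.1 = 75.18 kg VSS/d.
R_O = Q·(S₀ − S) − 1.42·P_X = 508.1 − 1.42 × 75.18 = 401.3 kg O₂/d.

R_O ≈ 401 kg O₂/d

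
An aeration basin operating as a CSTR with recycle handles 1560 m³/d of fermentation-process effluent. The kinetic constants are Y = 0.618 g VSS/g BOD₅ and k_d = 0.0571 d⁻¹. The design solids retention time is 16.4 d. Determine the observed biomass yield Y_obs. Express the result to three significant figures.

Y_obs = Y / (1 + k_d θ_c) = 0.618 / (1 + 0.0571 × 16.4) = 0.618 / 1.936 = 0.3191.

Y_obs ≈ 0.319 g VSS/g BOD₅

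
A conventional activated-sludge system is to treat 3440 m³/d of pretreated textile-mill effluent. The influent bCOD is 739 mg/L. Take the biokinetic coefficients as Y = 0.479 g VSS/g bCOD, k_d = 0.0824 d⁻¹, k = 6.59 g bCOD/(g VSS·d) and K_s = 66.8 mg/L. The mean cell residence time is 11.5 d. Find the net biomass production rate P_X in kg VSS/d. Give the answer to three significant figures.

P_X ≈ 622 kg VSS/d

Effluent substrate depends only on kinetics and SRT: S = K_s(1 + k_d θ_c) / [θ_c(Yk − k_d) − 1] = 66.8 × (1 + 0.0824 × 11.5) / [11.5 × (0.479 × 6.59 − 0.0824) − 1] = 130.1 / 34.35 = 3.787 mg/L.
Correct the yield for decay: Y_obs = Y/(1 + k_d θ_c) = 0.479 / (1 + 0.0824 × 11.5) = 0.479 / 1.948 = 0.2459.
ΔS = 739 − 3.79 = 735.2 mg/L, so the substrate removal rate is 3440 × 735.2/1000 = 2529 kg bCOD/d.
P_X = Y_obs · Q(S₀ − S) = 0.2459 × 2529 = 622.0 kg VSS/d.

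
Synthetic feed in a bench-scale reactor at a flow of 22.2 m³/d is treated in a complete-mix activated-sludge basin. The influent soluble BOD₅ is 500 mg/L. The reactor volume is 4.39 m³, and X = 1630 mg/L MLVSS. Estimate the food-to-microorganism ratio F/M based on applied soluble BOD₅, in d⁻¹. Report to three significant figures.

F/M ≈ 1.55 d⁻¹

F/M = applied load / biomass = Q·S₀/(V·X) = 22.2 × 500 / (4.390 × 1630) = 1.551 d⁻¹.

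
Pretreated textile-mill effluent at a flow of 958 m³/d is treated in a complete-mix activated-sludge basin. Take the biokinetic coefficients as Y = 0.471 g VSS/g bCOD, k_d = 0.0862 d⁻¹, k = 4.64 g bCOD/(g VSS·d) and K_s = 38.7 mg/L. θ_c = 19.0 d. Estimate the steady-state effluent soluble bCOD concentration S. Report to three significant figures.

S ≈ 2.63 mg/L

From the Monod/SRT balance for a CMAS, S = K_s·(1+k_d θ_c)/[θ_c·(Y k − k_d) − 1] = 38.7 × (1 + 0.0862 × 19.0) / [19.0 × (0.471 × 4.64 − 0.0862) − 1] = 102.1 / 38.89 = 2.625 mg/L.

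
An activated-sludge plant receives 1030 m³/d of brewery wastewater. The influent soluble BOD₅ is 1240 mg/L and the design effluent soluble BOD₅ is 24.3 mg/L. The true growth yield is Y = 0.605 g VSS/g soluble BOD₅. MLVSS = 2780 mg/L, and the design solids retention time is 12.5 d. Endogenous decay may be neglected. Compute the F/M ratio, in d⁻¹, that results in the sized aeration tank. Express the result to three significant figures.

With k_d = 0 the design equation reduces to V = Y Q (S₀−S) θ_c / X = 0.605 × 1030 × (1240 − 24.3) × 12.5 / 2780 = 3406 m³.
F/M = applied load / biomass = Q·S₀/(V·X) = 1030 × 1240 / (3406 × 2780) = 0.1349 d⁻¹.

F/M ≈ 0.135 d⁻¹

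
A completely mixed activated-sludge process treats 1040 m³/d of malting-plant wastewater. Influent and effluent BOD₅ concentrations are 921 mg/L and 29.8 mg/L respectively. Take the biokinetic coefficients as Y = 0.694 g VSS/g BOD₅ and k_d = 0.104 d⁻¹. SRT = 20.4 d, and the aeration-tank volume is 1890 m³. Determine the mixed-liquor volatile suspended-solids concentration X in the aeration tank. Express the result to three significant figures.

X ≈ 2220 mg/L

From V·X·(1 + k_d·θ_c) = Y·Q·(S₀ − S)·θ_c: X = 0.694 × 1040 × (921 − 29.8) × 20.4 / [1890 × (1 + 0.104 × 20.4)] = 2224 mg/L.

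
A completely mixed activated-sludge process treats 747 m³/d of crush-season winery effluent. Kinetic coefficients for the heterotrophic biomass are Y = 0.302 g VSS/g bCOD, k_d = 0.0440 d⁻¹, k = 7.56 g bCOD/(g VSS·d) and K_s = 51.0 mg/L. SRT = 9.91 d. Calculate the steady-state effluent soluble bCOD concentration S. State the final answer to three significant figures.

For a completely mixed reactor with recycle the Lawrence–McCarty relation gives S = K_s·(1 + k_d·θ_c) / [θ_c·(Y·k − k_d) − 1] = 51.0 × (1 + 0.0440 × 9.91) / [9.91 × (0.302 × 7.56 − 0.0440) − 1] = 73.24 / 21.19 = 3.456 mg/L.

S ≈ 3.46 mg/L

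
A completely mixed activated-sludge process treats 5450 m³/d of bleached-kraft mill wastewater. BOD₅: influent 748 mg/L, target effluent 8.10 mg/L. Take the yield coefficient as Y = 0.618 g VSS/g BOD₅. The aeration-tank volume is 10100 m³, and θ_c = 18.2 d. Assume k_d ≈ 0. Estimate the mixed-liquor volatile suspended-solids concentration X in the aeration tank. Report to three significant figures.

Without decay, X = Y Q (S₀−S) θ_c / V = 0.618 × 5450 × (748 − 8.10) × 18.2 / 10100 = 4491 mg/L.

X ≈ 4490 mg/L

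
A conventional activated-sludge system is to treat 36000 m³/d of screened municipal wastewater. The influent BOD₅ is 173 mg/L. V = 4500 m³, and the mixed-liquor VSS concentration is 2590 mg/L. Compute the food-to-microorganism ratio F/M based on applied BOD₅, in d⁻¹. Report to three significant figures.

Food-to-microorganism ratio F/M = Q S₀ / (V X) = 36000 × 173 / (4500 × 2590) = 0.5344 d⁻¹.

F/M ≈ 0.534 d⁻¹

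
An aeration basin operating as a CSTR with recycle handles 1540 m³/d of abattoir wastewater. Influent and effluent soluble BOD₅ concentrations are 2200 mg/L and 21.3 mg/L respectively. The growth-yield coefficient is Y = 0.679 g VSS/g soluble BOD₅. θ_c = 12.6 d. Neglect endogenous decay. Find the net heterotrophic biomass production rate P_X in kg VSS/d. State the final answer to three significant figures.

With endogenous decay neglected, the observed yield equals the true yield: Y_obs = Y = 0.679 g VSS/g soluble BOD₅.
Substrate removed = Q·(S₀ − S) = 1540 m³/d × (2200 − 21.3) g/m³ = 3.36×10^6 g/d = 3355 kg/d.
So the net sludge growth is P_X = 0.6790 × 3355 = 2278 kg VSS/d.

P_X ≈ 2280 kg VSS/d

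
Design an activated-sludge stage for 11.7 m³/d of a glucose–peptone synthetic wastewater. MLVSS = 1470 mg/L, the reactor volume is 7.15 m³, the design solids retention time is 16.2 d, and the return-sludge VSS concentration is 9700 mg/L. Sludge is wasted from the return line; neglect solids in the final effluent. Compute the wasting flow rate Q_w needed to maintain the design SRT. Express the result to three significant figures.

Q_w = (V·X)/(θ_c X_r) = 7.150 × 1470 / (16.2 × 9700) = 0.06689 m³/d.

Q_w ≈ 0.0669 m³/d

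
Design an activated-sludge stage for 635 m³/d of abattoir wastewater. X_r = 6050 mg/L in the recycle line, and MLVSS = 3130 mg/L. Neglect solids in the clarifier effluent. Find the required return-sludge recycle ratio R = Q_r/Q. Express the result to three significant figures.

Solids balance on the clarifier gives (1+R)X = R·X_r, so R = X/(X_r − X) = 3130 / (6050 − 3130) = 1.072.

R ≈ 1.07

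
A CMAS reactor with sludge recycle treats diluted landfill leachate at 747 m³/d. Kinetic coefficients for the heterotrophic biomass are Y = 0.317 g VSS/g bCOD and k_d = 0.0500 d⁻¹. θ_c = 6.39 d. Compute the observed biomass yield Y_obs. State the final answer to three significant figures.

The observed yield is Y_obs = Y/(1 + k_d·θ_c) = 0.317 / (1 + 0.0500 × 6.39) = 0.317 / 1.320 = 0.2402 g VSS per g bCOD removed.

Y_obs ≈ 0.240 g VSS/g bCOD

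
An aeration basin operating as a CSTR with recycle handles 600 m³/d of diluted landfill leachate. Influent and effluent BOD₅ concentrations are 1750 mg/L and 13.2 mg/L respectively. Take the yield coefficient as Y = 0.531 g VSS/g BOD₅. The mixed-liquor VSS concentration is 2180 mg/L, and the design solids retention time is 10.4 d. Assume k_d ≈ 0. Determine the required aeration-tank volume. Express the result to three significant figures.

With k_d = 0 the design equation reduces to V = Y Q (S₀−S) θ_c / X = 0.531 × 600 × (1750 − 13.2) × 10.4 / 2180 = 2640 m³.

V ≈ 2640 m³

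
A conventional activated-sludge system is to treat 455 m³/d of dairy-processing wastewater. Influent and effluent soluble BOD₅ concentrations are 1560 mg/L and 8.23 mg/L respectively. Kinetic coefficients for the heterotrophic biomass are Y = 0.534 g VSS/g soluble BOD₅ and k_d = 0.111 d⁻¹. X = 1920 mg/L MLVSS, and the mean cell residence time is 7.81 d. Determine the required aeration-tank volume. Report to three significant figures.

V ≈ 821 m³

Steady-state biomass mass balance: V·X·(1 + k_d·θ_c) = Y·Q·(S₀ − S)·θ_c, so V = 0.534 × 455 × (1560 − 8.23) × 7.81 / [1920 × (1 + 0.111 × 7.81)] = 2.94×10^6 / 3584 = 821.5 m³.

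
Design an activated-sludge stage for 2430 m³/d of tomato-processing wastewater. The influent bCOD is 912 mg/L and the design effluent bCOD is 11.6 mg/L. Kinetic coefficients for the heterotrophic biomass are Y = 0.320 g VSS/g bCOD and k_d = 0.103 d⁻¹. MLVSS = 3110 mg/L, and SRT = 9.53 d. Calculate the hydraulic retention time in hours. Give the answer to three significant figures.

τ ≈ 10.7 h

From the SRT design equation V = Y Q (S₀−S) θ_c / [X (1 + k_d θ_c)] = 0.320 × 2430 × (912 − 11.6) × 9.53 / [3110 × (1 + 0.103 × 9.53)] = 6.67×10^6 / 6163 = 1083 m³.
τ = V/Q = 1083/2430 = 0.4456 d, or 10.69 h.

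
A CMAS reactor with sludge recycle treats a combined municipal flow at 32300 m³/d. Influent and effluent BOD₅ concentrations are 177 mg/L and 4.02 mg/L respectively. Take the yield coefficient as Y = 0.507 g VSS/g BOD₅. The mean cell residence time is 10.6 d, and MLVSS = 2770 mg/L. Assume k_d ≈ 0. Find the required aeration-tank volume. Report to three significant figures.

V ≈ 10800 m³

Biomass mass balance (decay neglected): V·X = Y·Q·(S₀ − S)·θ_c, so V = 0.507 × 32300 × (177 − 4.02) × 10.6 / 2770 = 10840 m³.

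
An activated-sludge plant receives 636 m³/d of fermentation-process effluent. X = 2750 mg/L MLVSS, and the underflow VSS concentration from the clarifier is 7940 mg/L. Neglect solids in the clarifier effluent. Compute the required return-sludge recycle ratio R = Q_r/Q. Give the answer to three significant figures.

R = Q_r/Q = X/(X_r − X) = 2750 / (7940 − 2750) = 0.5299.

R ≈ 0.530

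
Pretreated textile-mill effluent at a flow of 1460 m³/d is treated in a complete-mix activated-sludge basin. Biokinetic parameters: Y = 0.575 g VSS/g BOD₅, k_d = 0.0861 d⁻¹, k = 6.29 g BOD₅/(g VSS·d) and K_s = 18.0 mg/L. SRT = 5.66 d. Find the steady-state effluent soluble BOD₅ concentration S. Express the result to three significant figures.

From the Monod/SRT balance for a CMAS, S = K_s·(1+k_d θ_c)/[θ_c·(Y k − k_d) − 1] = 18.0 × (1 + 0.0861 × 5.66) / [5.66 × (0.575 × 6.29 − 0.0861) − 1] = 26.77 / 18.98 = 1.410 mg/L.

S ≈ 1.41 mg/L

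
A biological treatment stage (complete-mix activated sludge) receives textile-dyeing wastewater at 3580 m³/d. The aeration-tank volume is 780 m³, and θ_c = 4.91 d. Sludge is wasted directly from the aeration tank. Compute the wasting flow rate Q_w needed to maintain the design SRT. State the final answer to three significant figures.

Q_w ≈ 159 m³/d

For wasting at MLVSS concentration, Q_w = V/θ_c = 780.0/4.91 = 158.9 m³/d.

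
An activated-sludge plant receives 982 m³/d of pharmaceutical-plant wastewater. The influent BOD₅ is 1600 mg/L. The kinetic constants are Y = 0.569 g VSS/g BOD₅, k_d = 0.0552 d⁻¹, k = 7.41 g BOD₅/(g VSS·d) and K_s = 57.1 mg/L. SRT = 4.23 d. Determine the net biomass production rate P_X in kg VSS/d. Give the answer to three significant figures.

For a completely mixed reactor with recycle the Lawrence–McCarty relation gives S = K_s·(1 + k_d·θ_c) / [θ_c·(Y·k − k_d) − 1] = 57.1 × (1 + 0.0552 × 4.23) / [4.23 × (0.569 × 7.41 − 0.0552) − 1] = 70.43 / 16.60 = 4.243 mg/L.
Y_obs = Y / (1 + k_d θ_c) = 0.569 / (1 + 0.0552 × 4.23) = 0.569 / 1.233 = 0.4613.
Q·(S₀ − S) = 982 × (1600 − 4.24) × 10⁻³ = 1567 kg/d removed.
P_X = Y_obs · Q(S₀ − S) = 0.4613 × 1567 = 722.9 kg VSS/d.

P_X ≈ 723 kg VSS/d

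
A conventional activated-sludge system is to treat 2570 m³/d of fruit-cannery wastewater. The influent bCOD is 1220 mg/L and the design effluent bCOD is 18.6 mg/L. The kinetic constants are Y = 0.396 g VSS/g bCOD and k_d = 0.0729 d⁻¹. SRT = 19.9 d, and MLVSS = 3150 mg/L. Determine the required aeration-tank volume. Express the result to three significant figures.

V ≈ 3150 m³

Steady-state biomass mass balance: V·X·(1 + k_d·θ_c) = Y·Q·(S₀ − S)·θ_c, so V = 0.396 × 2570 × (1220 − 18.6) × 19.9 / [3150 × (1 + 0.0729 × 19.9)] = 2.43×10^7 / 7720 = 3152 m³.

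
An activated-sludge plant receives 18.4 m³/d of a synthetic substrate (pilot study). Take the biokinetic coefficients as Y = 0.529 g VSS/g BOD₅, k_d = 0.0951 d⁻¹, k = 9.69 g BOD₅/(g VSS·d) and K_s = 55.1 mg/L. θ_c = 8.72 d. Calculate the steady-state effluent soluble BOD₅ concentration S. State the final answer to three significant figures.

From the Monod/SRT balance for a CMAS, S = K_s·(1+k_d θ_c)/[θ_c·(Y k − k_d) − 1] = 55.1 × (1 + 0.0951 × 8.72) / [8.72 × (0.529 × 9.69 − 0.0951) − 1] = 100.8 / 42.87 = 2.351 mg/L.

S ≈ 2.35 mg/L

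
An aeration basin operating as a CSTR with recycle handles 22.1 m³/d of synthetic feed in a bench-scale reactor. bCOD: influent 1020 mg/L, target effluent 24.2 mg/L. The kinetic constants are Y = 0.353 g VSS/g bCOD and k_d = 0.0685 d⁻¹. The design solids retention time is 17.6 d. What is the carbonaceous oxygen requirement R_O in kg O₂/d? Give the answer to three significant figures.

R_O ≈ 17.0 kg O₂/d

The observed yield is Y_obs = Y/(1 + k_d·θ_c) = 0.353 / (1 + 0.0685 × 17.6) = 0.353 / 2.206 = 0.1600 g VSS per g bCOD removed.
Mass of bCOD removed per day: Q(S₀ − S) = 22.1 × 995.8 g/m³ = 22.01 kg/d.
P_X = Y_obs·Q·(S₀ − S) = 0.1600 × 22.01 = 3.522 kg VSS/d.
R_O = Q·ΔS − 1.42 P_X = 22.01 − 5.002 = 17.01 kg O₂/d.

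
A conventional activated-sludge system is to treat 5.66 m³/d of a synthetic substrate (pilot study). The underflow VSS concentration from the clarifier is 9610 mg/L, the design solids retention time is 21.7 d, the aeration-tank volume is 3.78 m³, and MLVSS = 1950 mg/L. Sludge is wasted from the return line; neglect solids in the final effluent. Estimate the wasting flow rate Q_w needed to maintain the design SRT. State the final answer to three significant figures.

Q_w ≈ 0.0353 m³/d

Q_w = (V·X)/(θ_c X_r) = 3.780 × 1950 / (21.7 × 9610) = 0.03535 m³/d.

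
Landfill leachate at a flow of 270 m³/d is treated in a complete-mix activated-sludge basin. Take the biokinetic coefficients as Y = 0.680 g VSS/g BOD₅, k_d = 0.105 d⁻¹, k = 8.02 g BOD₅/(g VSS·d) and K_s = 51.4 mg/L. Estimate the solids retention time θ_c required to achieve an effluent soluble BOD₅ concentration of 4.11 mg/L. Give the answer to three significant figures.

θ_c ≈ 3.35 d

From 1/θ_c = Y·k·S/(K_s + S) − k_d: Y·k·S/(K_s+S) = 0.680 × 8.02 × 4.11 / (51.4 + 4.11) = 0.4038 d⁻¹.
1/θ_c = 0.4038 − 0.105 = 0.2988 d⁻¹, so θ_c = 3.347 d.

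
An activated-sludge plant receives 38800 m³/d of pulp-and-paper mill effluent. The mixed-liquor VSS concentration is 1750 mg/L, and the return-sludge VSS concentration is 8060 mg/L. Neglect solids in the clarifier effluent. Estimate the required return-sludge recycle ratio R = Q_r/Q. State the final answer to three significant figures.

Solids balance on the clarifier gives (1+R)X = R·X_r, so R = X/(X_r − X) = 1750 / (8060 − 1750) = 0.2773.

R ≈ 0.277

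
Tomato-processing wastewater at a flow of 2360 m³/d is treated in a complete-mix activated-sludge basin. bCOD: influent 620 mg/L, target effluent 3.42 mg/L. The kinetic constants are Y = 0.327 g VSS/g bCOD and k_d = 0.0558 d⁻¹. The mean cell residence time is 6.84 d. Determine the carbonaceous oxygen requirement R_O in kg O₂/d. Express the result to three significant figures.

Y_obs = Y / (1 + k_d θ_c) = 0.327 / (1 + 0.0558 × 6.84) = 0.327 / 1.382 = 0.2367.
ΔS = 620 − 3.42 = 616.6 mg/L, so the substrate removal rate is 2360 × 616.6/1000 = 1455 kg bCOD/d.
P_X = Y_obs·Q·(S₀ − S) = 0.2367 × 1455 = 344.4 kg VSS/d.
R_O = Q·ΔS − 1.42 P_X = 1455 − 489.0 = 966.1 kg O₂/d.

R_O ≈ 966 kg O₂/d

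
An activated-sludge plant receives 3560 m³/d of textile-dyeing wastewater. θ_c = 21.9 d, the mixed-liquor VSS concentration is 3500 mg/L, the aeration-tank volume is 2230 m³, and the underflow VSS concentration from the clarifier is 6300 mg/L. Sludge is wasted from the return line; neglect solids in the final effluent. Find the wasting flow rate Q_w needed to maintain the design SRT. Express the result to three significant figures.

θ_c = V·X/(Q_w·X_r) when wasting from the recycle, so Q_w = V·X/(θ_c·X_r) = 2230 × 3500 / (21.9 × 6300) = 56.57 m³/d.

Q_w ≈ 56.6 m³/d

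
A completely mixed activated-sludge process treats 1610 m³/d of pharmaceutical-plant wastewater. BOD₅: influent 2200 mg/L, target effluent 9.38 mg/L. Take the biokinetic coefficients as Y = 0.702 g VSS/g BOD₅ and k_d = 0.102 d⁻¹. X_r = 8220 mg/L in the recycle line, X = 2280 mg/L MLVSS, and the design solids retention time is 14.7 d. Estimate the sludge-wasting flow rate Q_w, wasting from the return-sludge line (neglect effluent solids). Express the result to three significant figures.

Steady-state biomass mass balance: V·X·(1 + k_d·θ_c) = Y·Q·(S₀ − S)·θ_c, so V = 0.702 × 1610 × (2200 − 9.38) × 14.7 / [2280 × (1 + 0.102 × 14.7)] = 3.64×10^7 / 5699 = 6387 m³.
Wasting from the return line (neglecting effluent solids): Q_w = V·X / (θ_c·X_r) = 6387 × 2280 / (14.7 × 8220) = 120.5 m³/d.

Q_w ≈ 121 m³/d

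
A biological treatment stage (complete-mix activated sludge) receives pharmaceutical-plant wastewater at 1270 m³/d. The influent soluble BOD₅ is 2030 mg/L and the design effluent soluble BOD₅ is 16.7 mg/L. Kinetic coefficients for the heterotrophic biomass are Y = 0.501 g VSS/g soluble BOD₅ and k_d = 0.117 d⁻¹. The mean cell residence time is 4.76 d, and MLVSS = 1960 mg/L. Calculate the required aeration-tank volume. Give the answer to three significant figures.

V ≈ 2000 m³

Rearranging the biomass balance for a CMAS with decay, V = Y·Q·ΔS·θ_c / [X·(1+k_d θ_c)] = 0.501 × 1270 × (2030 − 16.7) × 4.76 / [1960 × (1 + 0.117 × 4.76)] = 6.1×10^6 / 3052 = 1998 m³.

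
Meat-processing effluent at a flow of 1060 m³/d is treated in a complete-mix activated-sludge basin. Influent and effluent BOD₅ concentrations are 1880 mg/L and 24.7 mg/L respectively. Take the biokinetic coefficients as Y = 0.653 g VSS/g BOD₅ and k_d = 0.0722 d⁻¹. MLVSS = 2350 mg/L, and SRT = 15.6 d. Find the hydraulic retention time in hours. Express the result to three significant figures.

From the SRT design equation V = Y Q (S₀−S) θ_c / [X (1 + k_d θ_c)] = 0.653 × 1060 × (1880 − 24.7) × 15.6 / [2350 × (1 + 0.0722 × 15.6)] = 2×10^7 / 4997 = 4009 m³.
Hydraulic retention time τ = V/Q = 4009 / 1060 = 3.782 d = 90.78 h.

τ ≈ 90.8 h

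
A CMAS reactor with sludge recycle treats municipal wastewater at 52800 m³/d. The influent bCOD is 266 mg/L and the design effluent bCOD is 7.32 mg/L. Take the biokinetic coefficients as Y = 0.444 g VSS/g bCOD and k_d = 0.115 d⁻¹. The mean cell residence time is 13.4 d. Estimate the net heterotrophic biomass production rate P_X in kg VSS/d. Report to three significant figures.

Correct the yield for decay: Y_obs = Y/(1 + k_d θ_c) = 0.444 / (1 + 0.115 × 13.4) = 0.444 / 2.541 = 0.1747.
Substrate removed = Q·(S₀ − S) = 52800 m³/d × (266 − 7.32) g/m³ = 1.37×10^7 g/d = 13658 kg/d.
Net biomass production P_X = Y_obs × Q·(S₀ − S) = 0.1747 × 13658 = 2387 kg VSS/d.

P_X ≈ 2390 kg VSS/d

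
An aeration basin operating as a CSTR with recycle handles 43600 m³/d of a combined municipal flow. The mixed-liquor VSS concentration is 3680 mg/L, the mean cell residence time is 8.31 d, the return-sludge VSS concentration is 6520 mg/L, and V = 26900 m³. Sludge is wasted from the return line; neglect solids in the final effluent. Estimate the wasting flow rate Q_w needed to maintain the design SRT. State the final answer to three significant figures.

Q_w = (V·X)/(θ_c X_r) = 26900 × 3680 / (8.31 × 6520) = 1827 m³/d.

Q_w ≈ 1830 m³/d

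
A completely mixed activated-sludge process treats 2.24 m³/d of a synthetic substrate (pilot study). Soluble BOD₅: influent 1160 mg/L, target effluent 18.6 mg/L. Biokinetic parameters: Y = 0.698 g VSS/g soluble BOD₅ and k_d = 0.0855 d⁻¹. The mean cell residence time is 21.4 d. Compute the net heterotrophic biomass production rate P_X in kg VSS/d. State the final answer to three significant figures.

P_X ≈ 0.631 kg VSS/d

Observed yield with endogenous decay: Y_obs = Y / (1 + k_d·θ_c) = 0.698 / (1 + 0.0855 × 21.4) = 0.698 / 2.830 = 0.2467 g VSS/g soluble BOD₅.
ΔS = 1160 − 18.6 = 1141 mg/L, so the substrate removal rate is 2.24 × 1141/1000 = 2.557 kg soluble BOD₅/d.
P_X = Y_obs · Q(S₀ − S) = 0.2467 × 2.557 = 0.6307 kg VSS/d.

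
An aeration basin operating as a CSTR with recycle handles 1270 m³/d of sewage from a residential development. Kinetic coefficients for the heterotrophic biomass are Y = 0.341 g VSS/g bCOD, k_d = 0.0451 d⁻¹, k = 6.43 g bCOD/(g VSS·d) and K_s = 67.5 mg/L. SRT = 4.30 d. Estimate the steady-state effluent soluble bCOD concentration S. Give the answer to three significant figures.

S ≈ 9.79 mg/L

For a completely mixed reactor with recycle the Lawrence–McCarty relation gives S = K_s·(1 + k_d·θ_c) / [θ_c·(Y·k − k_d) − 1] = 67.5 × (1 + 0.0451 × 4.30) / [4.30 × (0.341 × 6.43 − 0.0451) − 1] = 80.59 / 8.234 = 9.787 mg/L.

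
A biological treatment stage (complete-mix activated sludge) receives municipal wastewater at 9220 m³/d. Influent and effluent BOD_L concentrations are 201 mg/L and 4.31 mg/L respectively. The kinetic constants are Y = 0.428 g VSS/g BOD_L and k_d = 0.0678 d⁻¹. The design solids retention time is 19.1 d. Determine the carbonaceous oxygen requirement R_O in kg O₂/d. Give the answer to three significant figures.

The observed yield is Y_obs = Y/(1 + k_d·θ_c) = 0.428 / (1 + 0.0678 × 19.1) = 0.428 / 2.295 = 0.1865 g VSS per g BOD_L removed.
Substrate removed = Q·(S₀ − S) = 9220 m³/d × (201 − 4.31) g/m³ = 1.81×10^6 g/d = 1813 kg/d.
Net sludge production P_X = 0.1865 × 1813 = 338.2 kg VSS/d.
R_O = Q·(S₀ − S) − 1.42·P_X = 1813 − 1.42 × 338.2 = 1333 kg O₂/d.

R_O ≈ 1330 kg O₂/d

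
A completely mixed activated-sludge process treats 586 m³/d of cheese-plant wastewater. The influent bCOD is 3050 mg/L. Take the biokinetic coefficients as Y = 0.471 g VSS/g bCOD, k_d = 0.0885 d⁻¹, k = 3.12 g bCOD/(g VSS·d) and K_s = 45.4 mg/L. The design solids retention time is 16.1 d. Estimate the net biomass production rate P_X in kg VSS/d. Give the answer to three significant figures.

P_X ≈ 347 kg VSS/d

For a completely mixed reactor with recycle the Lawrence–McCarty relation gives S = K_s·(1 + k_d·θ_c) / [θ_c·(Y·k − k_d) − 1] = 45.4 × (1 + 0.0885 × 16.1) / [16.1 × (0.471 × 3.12 − 0.0885) − 1] = 110.1 / 21.23 = 5.184 mg/L.
The observed yield is Y_obs = Y/(1 + k_d·θ_c) = 0.471 / (1 + 0.0885 × 16.1) = 0.471 / 2.425 = 0.1942 g VSS per g bCOD removed.
Substrate removed = Q·(S₀ − S) = 586 m³/d × (3050 − 5.18) g/m³ = 1.78×10^6 g/d = 1784 kg/d.
P_X = Y_obs · Q(S₀ − S) = 0.1942 × 1784 = 346.6 kg VSS/d.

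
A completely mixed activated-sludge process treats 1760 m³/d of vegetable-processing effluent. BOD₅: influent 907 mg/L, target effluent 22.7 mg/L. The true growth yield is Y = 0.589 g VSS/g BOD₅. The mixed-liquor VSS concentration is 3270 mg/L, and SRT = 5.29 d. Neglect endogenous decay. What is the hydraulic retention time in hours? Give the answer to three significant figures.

τ ≈ 20.2 h

V·X = Y·Q·ΔS·θ_c gives V = 0.589 × 1760 × (907 − 22.7) × 5.29 / 3270 = 1483 m³.
Hydraulic retention time τ = V/Q = 1483 / 1760 = 0.8426 d = 20.22 h.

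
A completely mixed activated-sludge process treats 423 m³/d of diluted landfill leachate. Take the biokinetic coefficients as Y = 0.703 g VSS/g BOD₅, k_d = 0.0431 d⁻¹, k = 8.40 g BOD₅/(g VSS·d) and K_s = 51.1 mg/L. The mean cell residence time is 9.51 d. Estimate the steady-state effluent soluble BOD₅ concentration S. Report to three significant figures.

S ≈ 1.32 mg/L

From the Monod/SRT balance for a CMAS, S = K_s·(1+k_d θ_c)/[θ_c·(Y k − k_d) − 1] = 51.1 × (1 + 0.0431 × 9.51) / [9.51 × (0.703 × 8.40 − 0.0431) − 1] = 72.04 / 54.75 = 1.316 mg/L.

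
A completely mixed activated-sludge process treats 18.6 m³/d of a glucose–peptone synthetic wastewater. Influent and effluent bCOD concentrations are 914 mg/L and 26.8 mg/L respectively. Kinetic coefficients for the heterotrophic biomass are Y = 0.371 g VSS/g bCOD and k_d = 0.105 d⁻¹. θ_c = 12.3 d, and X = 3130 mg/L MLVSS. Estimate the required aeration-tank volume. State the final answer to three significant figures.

V ≈ 10.5 m³

Rearranging the biomass balance for a CMAS with decay, V = Y·Q·ΔS·θ_c / [X·(1+k_d θ_c)] = 0.371 × 18.6 × (914 − 26.8) × 12.3 / [3130 × (1 + 0.105 × 12.3)] = 7.53×10^4 / 7172 = 10.50 m³.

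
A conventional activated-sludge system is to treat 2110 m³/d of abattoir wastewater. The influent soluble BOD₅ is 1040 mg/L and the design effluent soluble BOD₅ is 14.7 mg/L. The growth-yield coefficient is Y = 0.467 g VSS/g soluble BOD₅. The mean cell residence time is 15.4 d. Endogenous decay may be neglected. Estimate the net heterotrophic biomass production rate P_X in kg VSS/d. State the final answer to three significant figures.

With endogenous decay neglected, the observed yield equals the true yield: Y_obs = Y = 0.467 g VSS/g soluble BOD₅.
Mass of soluble BOD₅ removed per day: Q(S₀ − S) = 2110 × 1025 g/m³ = 2163 kg/d.
P_X = Y_obs · Q(S₀ − S) = 0.4670 × 2163 = 1010 kg VSS/d.

P_X ≈ 1010 kg VSS/d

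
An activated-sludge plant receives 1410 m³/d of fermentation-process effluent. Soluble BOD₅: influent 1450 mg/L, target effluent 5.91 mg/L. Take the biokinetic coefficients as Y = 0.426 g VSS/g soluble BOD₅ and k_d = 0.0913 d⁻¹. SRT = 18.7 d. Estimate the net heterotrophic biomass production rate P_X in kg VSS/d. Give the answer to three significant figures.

Correct the yield for decay: Y_obs = Y/(1 + k_d θ_c) = 0.426 / (1 + 0.0913 × 18.7) = 0.426 / 2.707 = 0.1574.
Substrate removed = Q·(S₀ − S) = 1410 m³/d × (1450 − 5.91) g/m³ = 2.04×10^6 g/d = 2036 kg/d.
P_X = Y_obs · Q(S₀ − S) = 0.1574 × 2036 = 320.4 kg VSS/d.

P_X ≈ 320 kg VSS/d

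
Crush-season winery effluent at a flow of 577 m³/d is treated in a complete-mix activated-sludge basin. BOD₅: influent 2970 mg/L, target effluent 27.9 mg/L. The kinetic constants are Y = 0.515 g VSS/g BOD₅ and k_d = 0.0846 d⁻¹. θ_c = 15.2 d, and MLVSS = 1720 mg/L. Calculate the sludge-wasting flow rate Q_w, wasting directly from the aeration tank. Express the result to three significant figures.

Rearranging the biomass balance for a CMAS with decay, V = Y·Q·ΔS·θ_c / [X·(1+k_d θ_c)] = 0.515 × 577 × (2970 − 27.9) × 15.2 / [1720 × (1 + 0.0846 × 15.2)] = 1.33×10^7 / 3932 = 3380 m³.
With mixed-liquor wasting, θ_c = V/Q_w, so Q_w = V/θ_c = 3380/15.2 = 222.4 m³/d.

Q_w ≈ 222 m³/d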